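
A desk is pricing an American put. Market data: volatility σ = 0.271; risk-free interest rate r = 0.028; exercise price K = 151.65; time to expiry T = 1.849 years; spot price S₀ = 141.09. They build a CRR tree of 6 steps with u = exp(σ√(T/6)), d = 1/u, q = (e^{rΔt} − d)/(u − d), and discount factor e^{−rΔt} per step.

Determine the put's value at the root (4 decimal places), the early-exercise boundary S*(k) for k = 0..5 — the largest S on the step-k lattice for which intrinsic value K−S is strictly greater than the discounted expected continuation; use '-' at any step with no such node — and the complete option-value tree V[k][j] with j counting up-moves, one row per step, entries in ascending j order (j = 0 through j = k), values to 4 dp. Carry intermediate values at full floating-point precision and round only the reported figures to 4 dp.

Δt=0.30817, u=1.16235, d=0.86033, q=0.49115, disc=e^(-rΔt)=0.99141
k=6 terminal: V=max(K-S,0) → 94.4382 74.3542 47.2198 10.5600 0.0000 0.0000 0.0000
k=5: j=0 S=66.4999 intr=85.1501 cont=83.8472 V=85.1501[EX]; j=1 S=89.8444 intr=61.8056 cont=60.5027 V=61.8056[EX]; j=2 S=121.3839 intr=30.2661 cont=28.9632 V=30.2661[EX]; j=3 S=163.9953 intr=0.0000 cont=5.3272 V=5.3272[hold]; j=4 S=221.5652 intr=0.0000 cont=0.0000 V=0.0000[hold]; j=5 S=299.3447 intr=0.0000 cont=0.0000 V=0.0000[hold]  S*(5)=121.3839
k=4: j=0 S=77.2958 intr=74.3542 cont=73.0513 V=74.3542[EX]; j=1 S=104.4302 intr=47.2198 cont=45.9169 V=47.2198[EX]; j=2 S=141.0900 intr=10.5600 cont=17.8625 V=17.8625[hold]; j=3 S=190.6191 intr=0.0000 cont=2.6875 V=2.6875[hold]; j=4 S=257.5352 intr=0.0000 cont=0.0000 V=0.0000[hold]  S*(4)=104.4302
k=3: j=0 S=89.8444 intr=61.8056 cont=60.5027 V=61.8056[EX]; j=1 S=121.3839 intr=30.2661 cont=32.5190 V=32.5190[hold]; j=2 S=163.9953 intr=0.0000 cont=10.3197 V=10.3197[hold]; j=3 S=221.5652 intr=0.0000 cont=1.3557 V=1.3557[hold]  S*(3)=89.8444
k=2: j=0 S=104.4302 intr=47.2198 cont=47.0139 V=47.2198[EX]; j=1 S=141.0900 intr=10.5600 cont=21.4300 V=21.4300[hold]; j=2 S=190.6191 intr=0.0000 cont=5.8662 V=5.8662[hold]  S*(2)=104.4302
k=1: j=0 S=121.3839 intr=30.2661 cont=34.2562 V=34.2562[hold]; j=1 S=163.9953 intr=0.0000 cont=13.6673 V=13.6673[hold]  S*(1)=-
k=0: j=0 S=141.0900 intr=10.5600 cont=23.9364 V=23.9364[hold]  S*(0)=-

price = 23.9364
boundary = - - 104.4302 89.8444 104.4302 121.3839
tree:
23.9364
34.2562 13.6673
47.2198 21.4300 5.8662
61.8056 32.5190 10.3197 1.3557
74.3542 47.2198 17.8625 2.6875 0.0000
85.1501 61.8056 30.2661 5.3272 0.0000 0.0000
94.4382 74.3542 47.2198 10.5600 0.0000 0.0000 0.0000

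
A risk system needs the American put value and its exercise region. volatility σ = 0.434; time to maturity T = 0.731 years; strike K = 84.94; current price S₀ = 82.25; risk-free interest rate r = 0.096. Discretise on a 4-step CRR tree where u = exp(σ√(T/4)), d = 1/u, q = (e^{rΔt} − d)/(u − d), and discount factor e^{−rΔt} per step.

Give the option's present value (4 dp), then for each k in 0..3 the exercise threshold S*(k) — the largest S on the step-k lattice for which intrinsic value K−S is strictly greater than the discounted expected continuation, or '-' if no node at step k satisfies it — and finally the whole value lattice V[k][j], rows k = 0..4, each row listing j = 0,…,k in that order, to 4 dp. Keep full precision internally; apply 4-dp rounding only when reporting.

Δt=0.18275, u=1.20386, d=0.83066, q=0.50117, disc=e^(-rΔt)=0.98261
k=4 terminal: V=max(K-S,0) → 45.7808 28.1875 2.6900 0.0000 0.0000
k=3: j=0 S=47.1422 intr=37.7978 cont=36.3206 V=37.7978[EX]; j=1 S=68.3220 intr=16.6180 cont=15.1408 V=16.6180[EX]; j=2 S=99.0174 intr=0.0000 cont=1.3185 V=1.3185[hold]; j=3 S=143.5034 intr=0.0000 cont=0.0000 V=0.0000[hold]  S*(3)=68.3220
k=2: j=0 S=56.7525 intr=28.1875 cont=26.7103 V=28.1875[EX]; j=1 S=82.2500 intr=2.6900 cont=8.7946 V=8.7946[hold]; j=2 S=119.2029 intr=0.0000 cont=0.6463 V=0.6463[hold]  S*(2)=56.7525
k=1: j=0 S=68.3220 intr=16.6180 cont=18.1471 V=18.1471[hold]; j=1 S=99.0174 intr=0.0000 cont=4.6290 V=4.6290[hold]  S*(1)=-
k=0: j=0 S=82.2500 intr=2.6900 cont=11.1744 V=11.1744[hold]  S*(0)=-

price = 11.1744
boundary = - - 56.7525 68.3220
tree:
11.1744
18.1471 4.6290
28.1875 8.7946 0.6463
37.7978 16.6180 1.3185 0.0000
45.7808 28.1875 2.6900 0.0000 0.0000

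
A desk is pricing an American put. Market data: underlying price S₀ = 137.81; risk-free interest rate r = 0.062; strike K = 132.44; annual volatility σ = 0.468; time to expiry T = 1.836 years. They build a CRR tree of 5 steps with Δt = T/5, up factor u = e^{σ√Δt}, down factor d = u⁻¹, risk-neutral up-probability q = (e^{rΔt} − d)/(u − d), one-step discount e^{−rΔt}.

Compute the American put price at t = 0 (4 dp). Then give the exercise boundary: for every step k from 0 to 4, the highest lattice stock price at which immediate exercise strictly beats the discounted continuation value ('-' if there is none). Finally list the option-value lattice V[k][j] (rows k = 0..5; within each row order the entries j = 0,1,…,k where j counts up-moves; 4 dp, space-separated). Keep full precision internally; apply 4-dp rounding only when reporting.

Δt=0.36720  u=1.32789  d=0.75307  q=0.46963  discount=0.97749
step 5 (expiry): payoffs max(K−S,0) = 99.0617 73.5840 28.6591 0.0000 0.0000 0.0000
step 4: (k=4,j=0): S=44.3228, (K−S)⁺=88.1172, hold=85.1361 ⇒ V=88.1172 exercise | (k=4,j=1): S=78.1545, (K−S)⁺=54.2855, hold=51.3044 ⇒ V=54.2855 exercise | (k=4,j=2): S=137.8100, (K−S)⁺=0.0000, hold=14.8577 ⇒ V=14.8577 continue | (k=4,j=3): S=243.0007, (K−S)⁺=0.0000, hold=0.0000 ⇒ V=0.0000 continue | (k=4,j=4): S=428.4835, (K−S)⁺=0.0000, hold=0.0000 ⇒ V=0.0000 continue  boundary S*=78.1545
step 3: (k=3,j=0): S=58.8560, (K−S)⁺=73.5840, hold=70.6029 ⇒ V=73.5840 exercise | (k=3,j=1): S=103.7809, (K−S)⁺=28.6591, hold=34.9638 ⇒ V=34.9638 continue | (k=3,j=2): S=182.9970, (K−S)⁺=0.0000, hold=7.7027 ⇒ V=7.7027 continue | (k=3,j=3): S=322.6791, (K−S)⁺=0.0000, hold=0.0000 ⇒ V=0.0000 continue  boundary S*=58.8560
step 2: (k=2,j=0): S=78.1545, (K−S)⁺=54.2855, hold=54.1986 ⇒ V=54.2855 exercise | (k=2,j=1): S=137.8100, (K−S)⁺=0.0000, hold=21.6622 ⇒ V=21.6622 continue | (k=2,j=2): S=243.0007, (K−S)⁺=0.0000, hold=3.9933 ⇒ V=3.9933 continue  boundary S*=78.1545
step 1: (k=1,j=0): S=103.7809, (K−S)⁺=28.6591, hold=38.0875 ⇒ V=38.0875 continue | (k=1,j=1): S=182.9970, (K−S)⁺=0.0000, hold=13.0635 ⇒ V=13.0635 continue  boundary S*=-
step 0: (k=0,j=0): S=137.8100, (K−S)⁺=0.0000, hold=25.7426 ⇒ V=25.7426 continue  boundary S*=-

price = 25.7426
boundary = - - 78.1545 58.8560 78.1545
tree:
25.7426
38.0875 13.0635
54.2855 21.6622 3.9933
73.5840 34.9638 7.7027 0.0000
88.1172 54.2855 14.8577 0.0000 0.0000
99.0617 73.5840 28.6591 0.0000 0.0000 0.0000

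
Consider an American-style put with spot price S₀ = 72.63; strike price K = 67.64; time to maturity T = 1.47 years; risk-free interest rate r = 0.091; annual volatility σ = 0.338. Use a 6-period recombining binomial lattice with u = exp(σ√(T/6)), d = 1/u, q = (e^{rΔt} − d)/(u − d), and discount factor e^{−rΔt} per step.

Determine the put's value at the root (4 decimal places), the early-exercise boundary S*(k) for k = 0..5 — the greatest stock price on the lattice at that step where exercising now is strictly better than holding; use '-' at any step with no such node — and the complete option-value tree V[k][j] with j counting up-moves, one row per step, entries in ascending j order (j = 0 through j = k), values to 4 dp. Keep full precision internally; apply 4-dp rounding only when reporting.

Δt=0.24500, u=1.18211, d=0.84594, q=0.52534, disc=e^(-rΔt)=0.97795
k=6 terminal: V=max(K-S,0) → 41.0225 30.4451 15.6644 0.0000 0.0000 0.0000 0.0000
k=5: j=0 S=31.4648 intr=36.1752 cont=34.6838 V=36.1752[EX]; j=1 S=43.9685 intr=23.6715 cont=22.1801 V=23.6715[EX]; j=2 S=61.4410 intr=6.1990 cont=7.2713 V=7.2713[hold]; j=3 S=85.8567 intr=0.0000 cont=0.0000 V=0.0000[hold]; j=4 S=119.9749 intr=0.0000 cont=0.0000 V=0.0000[hold]; j=5 S=167.6512 intr=0.0000 cont=0.0000 V=0.0000[hold]  S*(5)=43.9685
k=4: j=0 S=37.1949 intr=30.4451 cont=28.9537 V=30.4451[EX]; j=1 S=51.9756 intr=15.6644 cont=14.7239 V=15.6644[EX]; j=2 S=72.6300 intr=0.0000 cont=3.3753 V=3.3753[hold]; j=3 S=101.4921 intr=0.0000 cont=0.0000 V=0.0000[hold]; j=4 S=141.8236 intr=0.0000 cont=0.0000 V=0.0000[hold]  S*(4)=51.9756
k=3: j=0 S=43.9685 intr=23.6715 cont=22.1801 V=23.6715[EX]; j=1 S=61.4410 intr=6.1990 cont=9.0054 V=9.0054[hold]; j=2 S=85.8567 intr=0.0000 cont=1.5668 V=1.5668[hold]; j=3 S=119.9749 intr=0.0000 cont=0.0000 V=0.0000[hold]  S*(3)=43.9685
k=2: j=0 S=51.9756 intr=15.6644 cont=15.6148 V=15.6644[EX]; j=1 S=72.6300 intr=0.0000 cont=4.9852 V=4.9852[hold]; j=2 S=101.4921 intr=0.0000 cont=0.7273 V=0.7273[hold]  S*(2)=51.9756
k=1: j=0 S=61.4410 intr=6.1990 cont=9.8325 V=9.8325[hold]; j=1 S=85.8567 intr=0.0000 cont=2.6878 V=2.6878[hold]  S*(1)=-
k=0: j=0 S=72.6300 intr=0.0000 cont=5.9451 V=5.9451[hold]  S*(0)=-

price = 5.9451
boundary = - - 51.9756 43.9685 51.9756 43.9685
tree:
5.9451
9.8325 2.6878
15.6644 4.9852 0.7273
23.6715 9.0054 1.5668 0.0000
30.4451 15.6644 3.3753 0.0000 0.0000
36.1752 23.6715 7.2713 0.0000 0.0000 0.0000
41.0225 30.4451 15.6644 0.0000 0.0000 0.0000 0.0000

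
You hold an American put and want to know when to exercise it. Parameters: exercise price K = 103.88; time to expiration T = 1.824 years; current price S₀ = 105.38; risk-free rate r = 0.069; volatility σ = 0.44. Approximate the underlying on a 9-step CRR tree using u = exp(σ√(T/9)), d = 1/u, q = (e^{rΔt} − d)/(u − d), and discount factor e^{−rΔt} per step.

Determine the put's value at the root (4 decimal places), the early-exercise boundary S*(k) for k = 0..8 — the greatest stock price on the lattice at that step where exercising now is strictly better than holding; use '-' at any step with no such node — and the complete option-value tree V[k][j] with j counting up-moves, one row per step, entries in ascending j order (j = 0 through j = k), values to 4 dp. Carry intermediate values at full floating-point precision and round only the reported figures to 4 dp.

Δt=0.20267, u=1.21906, d=0.82030, q=0.48596, disc=e^(-rΔt)=0.98611
k=9 terminal: V=max(K-S,0) → 86.1574 77.5423 64.7392 45.7124 17.4365 0.0000 0.0000 0.0000 0.0000 0.0000
k=8: j=0 S=21.6049 intr=82.2751 cont=80.8325 V=82.2751[EX]; j=1 S=32.1073 intr=71.7727 cont=70.3301 V=71.7727[EX]; j=2 S=47.7151 intr=56.1649 cont=54.7224 V=56.1649[EX]; j=3 S=70.9099 intr=32.9701 cont=31.5276 V=32.9701[EX]; j=4 S=105.3800 intr=0.0000 cont=8.8386 V=8.8386[hold]; j=5 S=156.6064 intr=0.0000 cont=0.0000 V=0.0000[hold]; j=6 S=232.7346 intr=0.0000 cont=0.0000 V=0.0000[hold]; j=7 S=345.8695 intr=0.0000 cont=0.0000 V=0.0000[hold]; j=8 S=514.0007 intr=0.0000 cont=0.0000 V=0.0000[hold]  S*(8)=70.9099
k=7: j=0 S=26.3377 intr=77.5423 cont=76.0997 V=77.5423[EX]; j=1 S=39.1408 intr=64.7392 cont=63.2966 V=64.7392[EX]; j=2 S=58.1676 intr=45.7124 cont=44.2699 V=45.7124[EX]; j=3 S=86.4435 intr=17.4365 cont=20.9483 V=20.9483[hold]; j=4 S=128.4647 intr=0.0000 cont=4.4804 V=4.4804[hold]; j=5 S=190.9129 intr=0.0000 cont=0.0000 V=0.0000[hold]; j=6 S=283.7178 intr=0.0000 cont=0.0000 V=0.0000[hold]; j=7 S=421.6363 intr=0.0000 cont=0.0000 V=0.0000[hold]  S*(7)=58.1676
k=6: j=0 S=32.1073 intr=71.7727 cont=70.3301 V=71.7727[EX]; j=1 S=47.7151 intr=56.1649 cont=54.7224 V=56.1649[EX]; j=2 S=70.9099 intr=32.9701 cont=33.2104 V=33.2104[hold]; j=3 S=105.3800 intr=0.0000 cont=12.7658 V=12.7658[hold]; j=4 S=156.6064 intr=0.0000 cont=2.2711 V=2.2711[hold]; j=5 S=232.7346 intr=0.0000 cont=0.0000 V=0.0000[hold]; j=6 S=345.8695 intr=0.0000 cont=0.0000 V=0.0000[hold]  S*(6)=47.7151
k=5: j=0 S=39.1408 intr=64.7392 cont=63.2966 V=64.7392[EX]; j=1 S=58.1676 intr=45.7124 cont=44.3850 V=45.7124[EX]; j=2 S=86.4435 intr=17.4365 cont=22.9520 V=22.9520[hold]; j=3 S=128.4647 intr=0.0000 cont=7.5594 V=7.5594[hold]; j=4 S=190.9129 intr=0.0000 cont=1.1512 V=1.1512[hold]; j=5 S=283.7178 intr=0.0000 cont=0.0000 V=0.0000[hold]  S*(5)=58.1676
k=4: j=0 S=47.7151 intr=56.1649 cont=54.7224 V=56.1649[EX]; j=1 S=70.9099 intr=32.9701 cont=34.1707 V=34.1707[hold]; j=2 S=105.3800 intr=0.0000 cont=15.2570 V=15.2570[hold]; j=3 S=156.6064 intr=0.0000 cont=4.3836 V=4.3836[hold]; j=4 S=232.7346 intr=0.0000 cont=0.5836 V=0.5836[hold]  S*(4)=47.7151
k=3: j=0 S=58.1676 intr=45.7124 cont=44.8452 V=45.7124[EX]; j=1 S=86.4435 intr=17.4365 cont=24.6326 V=24.6326[hold]; j=2 S=128.4647 intr=0.0000 cont=9.8345 V=9.8345[hold]; j=3 S=190.9129 intr=0.0000 cont=2.5017 V=2.5017[hold]  S*(3)=58.1676
k=2: j=0 S=70.9099 intr=32.9701 cont=34.9760 V=34.9760[hold]; j=1 S=105.3800 intr=0.0000 cont=17.1992 V=17.1992[hold]; j=2 S=156.6064 intr=0.0000 cont=6.1840 V=6.1840[hold]  S*(2)=-
k=1: j=0 S=86.4435 intr=17.4365 cont=25.9715 V=25.9715[hold]; j=1 S=128.4647 intr=0.0000 cont=11.6818 V=11.6818[hold]  S*(1)=-
k=0: j=0 S=105.3800 intr=0.0000 cont=18.7631 V=18.7631[hold]  S*(0)=-

price = 18.7631
boundary = - - - 58.1676 47.7151 58.1676 47.7151 58.1676 70.9099
tree:
18.7631
25.9715 11.6818
34.9760 17.1992 6.1840
45.7124 24.6326 9.8345 2.5017
56.1649 34.1707 15.2570 4.3836 0.5836
64.7392 45.7124 22.9520 7.5594 1.1512 0.0000
71.7727 56.1649 33.2104 12.7658 2.2711 0.0000 0.0000
77.5423 64.7392 45.7124 20.9483 4.4804 0.0000 0.0000 0.0000
82.2751 71.7727 56.1649 32.9701 8.8386 0.0000 0.0000 0.0000 0.0000
86.1574 77.5423 64.7392 45.7124 17.4365 0.0000 0.0000 0.0000 0.0000 0.0000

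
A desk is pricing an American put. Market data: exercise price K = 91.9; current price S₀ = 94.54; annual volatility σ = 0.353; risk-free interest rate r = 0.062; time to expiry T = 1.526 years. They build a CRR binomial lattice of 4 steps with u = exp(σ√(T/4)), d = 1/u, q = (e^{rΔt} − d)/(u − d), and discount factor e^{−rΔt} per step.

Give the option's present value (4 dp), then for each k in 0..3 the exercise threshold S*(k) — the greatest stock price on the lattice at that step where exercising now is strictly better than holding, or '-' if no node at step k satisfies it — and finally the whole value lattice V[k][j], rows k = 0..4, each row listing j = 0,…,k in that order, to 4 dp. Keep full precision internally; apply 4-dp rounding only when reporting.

price = 11.0299
boundary = - - 61.1272 76.0195
tree:
11.0299
18.8085 3.7842
30.7728 7.7521 0.0000
42.7477 15.8805 0.0000 0.0000
52.3767 30.7728 0.0000 0.0000 0.0000

Δt=0.38150, u=1.24363, d=0.80410, q=0.50016, disc=e^(-rΔt)=0.97662
k=4 terminal: V=max(K-S,0) → 52.3767 30.7728 0.0000 0.0000 0.0000
k=3: j=0 S=49.1523 intr=42.7477 cont=40.5995 V=42.7477[EX]; j=1 S=76.0195 intr=15.8805 cont=15.0218 V=15.8805[EX]; j=2 S=117.5726 intr=0.0000 cont=0.0000 V=0.0000[hold]; j=3 S=181.8390 intr=0.0000 cont=0.0000 V=0.0000[hold]  S*(3)=76.0195
k=2: j=0 S=61.1272 intr=30.7728 cont=28.6246 V=30.7728[EX]; j=1 S=94.5400 intr=0.0000 cont=7.7521 V=7.7521[hold]; j=2 S=146.2166 intr=0.0000 cont=0.0000 V=0.0000[hold]  S*(2)=61.1272
k=1: j=0 S=76.0195 intr=15.8805 cont=18.8085 V=18.8085[hold]; j=1 S=117.5726 intr=0.0000 cont=3.7842 V=3.7842[hold]  S*(1)=-
k=0: j=0 S=94.5400 intr=0.0000 cont=11.0299 V=11.0299[hold]  S*(0)=-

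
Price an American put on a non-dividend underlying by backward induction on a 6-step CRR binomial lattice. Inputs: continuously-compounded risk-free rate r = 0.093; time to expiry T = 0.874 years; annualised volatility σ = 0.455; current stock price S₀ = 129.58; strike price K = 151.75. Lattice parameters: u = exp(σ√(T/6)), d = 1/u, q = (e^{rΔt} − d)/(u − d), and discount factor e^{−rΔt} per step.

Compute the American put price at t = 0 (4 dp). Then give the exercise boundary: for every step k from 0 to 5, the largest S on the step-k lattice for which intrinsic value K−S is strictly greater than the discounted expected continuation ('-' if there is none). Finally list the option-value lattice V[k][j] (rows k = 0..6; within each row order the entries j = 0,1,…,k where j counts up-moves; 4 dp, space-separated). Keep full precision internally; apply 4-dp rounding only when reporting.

price = 31.3212
boundary = - - 91.5591 76.9633 91.5591 108.9231
tree:
31.3212
44.2225 19.0614
60.1909 29.1981 9.2760
74.7867 42.9997 15.9641 2.7290
87.0558 60.1909 26.6981 5.4860 0.0000
97.3690 74.7867 42.8269 11.0284 0.0000 0.0000
106.0381 87.0558 60.1909 22.1700 0.0000 0.0000 0.0000

Δt=0.14567, u=1.18965, d=0.84059, q=0.49577, disc=e^(-rΔt)=0.98654
k=6 terminal: V=max(K-S,0) → 106.0381 87.0558 60.1909 22.1700 0.0000 0.0000 0.0000
k=5: j=0 S=54.3810 intr=97.3690 cont=95.3271 V=97.3690[EX]; j=1 S=76.9633 intr=74.7867 cont=72.7448 V=74.7867[EX]; j=2 S=108.9231 intr=42.8269 cont=40.7850 V=42.8269[EX]; j=3 S=154.1545 intr=0.0000 cont=11.0284 V=11.0284[hold]; j=4 S=218.1687 intr=0.0000 cont=0.0000 V=0.0000[hold]; j=5 S=308.7654 intr=0.0000 cont=0.0000 V=0.0000[hold]  S*(5)=108.9231
k=4: j=0 S=64.6942 intr=87.0558 cont=85.0139 V=87.0558[EX]; j=1 S=91.5591 intr=60.1909 cont=58.1490 V=60.1909[EX]; j=2 S=129.5800 intr=22.1700 cont=26.6981 V=26.6981[hold]; j=3 S=183.3894 intr=0.0000 cont=5.4860 V=5.4860[hold]; j=4 S=259.5437 intr=0.0000 cont=0.0000 V=0.0000[hold]  S*(4)=91.5591
k=3: j=0 S=76.9633 intr=74.7867 cont=72.7448 V=74.7867[EX]; j=1 S=108.9231 intr=42.8269 cont=42.9997 V=42.9997[hold]; j=2 S=154.1545 intr=0.0000 cont=15.9641 V=15.9641[hold]; j=3 S=218.1687 intr=0.0000 cont=2.7290 V=2.7290[hold]  S*(3)=76.9633
k=2: j=0 S=91.5591 intr=60.1909 cont=58.2335 V=60.1909[EX]; j=1 S=129.5800 intr=22.1700 cont=29.1981 V=29.1981[hold]; j=2 S=183.3894 intr=0.0000 cont=9.2760 V=9.2760[hold]  S*(2)=91.5591
k=1: j=0 S=108.9231 intr=42.8269 cont=44.2225 V=44.2225[hold]; j=1 S=154.1545 intr=0.0000 cont=19.0614 V=19.0614[hold]  S*(1)=-
k=0: j=0 S=129.5800 intr=22.1700 cont=31.3212 V=31.3212[hold]  S*(0)=-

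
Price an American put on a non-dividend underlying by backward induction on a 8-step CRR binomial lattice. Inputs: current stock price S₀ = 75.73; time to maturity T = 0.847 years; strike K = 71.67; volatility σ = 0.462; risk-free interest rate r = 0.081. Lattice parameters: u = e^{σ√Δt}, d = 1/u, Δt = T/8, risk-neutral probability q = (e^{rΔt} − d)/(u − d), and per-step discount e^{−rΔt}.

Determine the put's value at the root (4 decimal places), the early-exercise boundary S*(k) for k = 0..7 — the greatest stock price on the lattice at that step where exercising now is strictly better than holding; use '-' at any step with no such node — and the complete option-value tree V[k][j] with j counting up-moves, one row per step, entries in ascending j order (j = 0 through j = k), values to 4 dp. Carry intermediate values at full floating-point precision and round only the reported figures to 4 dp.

Δt=0.10587  u=1.16221  d=0.86043  q=0.49103  discount=0.99146
step 8 (expiry): payoffs max(K−S,0) = 48.9203 40.9409 30.1629 15.6046 0.0000 0.0000 0.0000 0.0000 0.0000
step 7: (k=7,j=0): S=26.4401, (K−S)⁺=45.2299, hold=44.6179 ⇒ V=45.2299 exercise | (k=7,j=1): S=35.7138, (K−S)⁺=35.9562, hold=35.3442 ⇒ V=35.9562 exercise | (k=7,j=2): S=48.2401, (K−S)⁺=23.4299, hold=22.8178 ⇒ V=23.4299 exercise | (k=7,j=3): S=65.1601, (K−S)⁺=6.5099, hold=7.8745 ⇒ V=7.8745 continue | (k=7,j=4): S=88.0145, (K−S)⁺=0.0000, hold=0.0000 ⇒ V=0.0000 continue | (k=7,j=5): S=118.8851, (K−S)⁺=0.0000, hold=0.0000 ⇒ V=0.0000 continue | (k=7,j=6): S=160.5832, (K−S)⁺=0.0000, hold=0.0000 ⇒ V=0.0000 continue | (k=7,j=7): S=216.9067, (K−S)⁺=0.0000, hold=0.0000 ⇒ V=0.0000 continue  boundary S*=48.2401
step 6: (k=6,j=0): S=30.7291, (K−S)⁺=40.9409, hold=40.3289 ⇒ V=40.9409 exercise | (k=6,j=1): S=41.5071, (K−S)⁺=30.1629, hold=29.5509 ⇒ V=30.1629 exercise | (k=6,j=2): S=56.0654, (K−S)⁺=15.6046, hold=15.6569 ⇒ V=15.6569 continue | (k=6,j=3): S=75.7300, (K−S)⁺=0.0000, hold=3.9737 ⇒ V=3.9737 continue | (k=6,j=4): S=102.2918, (K−S)⁺=0.0000, hold=0.0000 ⇒ V=0.0000 continue | (k=6,j=5): S=138.1700, (K−S)⁺=0.0000, hold=0.0000 ⇒ V=0.0000 continue | (k=6,j=6): S=186.6322, (K−S)⁺=0.0000, hold=0.0000 ⇒ V=0.0000 continue  boundary S*=41.5071
step 5: (k=5,j=0): S=35.7138, (K−S)⁺=35.9562, hold=35.3442 ⇒ V=35.9562 exercise | (k=5,j=1): S=48.2401, (K−S)⁺=23.4299, hold=22.8433 ⇒ V=23.4299 exercise | (k=5,j=2): S=65.1601, (K−S)⁺=6.5099, hold=9.8354 ⇒ V=9.8354 continue | (k=5,j=3): S=88.0145, (K−S)⁺=0.0000, hold=2.0052 ⇒ V=2.0052 continue | (k=5,j=4): S=118.8851, (K−S)⁺=0.0000, hold=0.0000 ⇒ V=0.0000 continue | (k=5,j=5): S=160.5832, (K−S)⁺=0.0000, hold=0.0000 ⇒ V=0.0000 continue  boundary S*=48.2401
step 4: (k=4,j=0): S=41.5071, (K−S)⁺=30.1629, hold=29.5509 ⇒ V=30.1629 exercise | (k=4,j=1): S=56.0654, (K−S)⁺=15.6046, hold=16.6115 ⇒ V=16.6115 continue | (k=4,j=2): S=75.7300, (K−S)⁺=0.0000, hold=5.9394 ⇒ V=5.9394 continue | (k=4,j=3): S=102.2918, (K−S)⁺=0.0000, hold=1.0119 ⇒ V=1.0119 continue | (k=4,j=4): S=138.1700, (K−S)⁺=0.0000, hold=0.0000 ⇒ V=0.0000 continue  boundary S*=41.5071
step 3: (k=3,j=0): S=48.2401, (K−S)⁺=23.4299, hold=23.3081 ⇒ V=23.4299 exercise | (k=3,j=1): S=65.1601, (K−S)⁺=6.5099, hold=11.2741 ⇒ V=11.2741 continue | (k=3,j=2): S=88.0145, (K−S)⁺=0.0000, hold=3.4898 ⇒ V=3.4898 continue | (k=3,j=3): S=118.8851, (K−S)⁺=0.0000, hold=0.5106 ⇒ V=0.5106 continue  boundary S*=48.2401
step 2: (k=2,j=0): S=56.0654, (K−S)⁺=15.6046, hold=17.3119 ⇒ V=17.3119 continue | (k=2,j=1): S=75.7300, (K−S)⁺=0.0000, hold=7.3882 ⇒ V=7.3882 continue | (k=2,j=2): S=102.2918, (K−S)⁺=0.0000, hold=2.0096 ⇒ V=2.0096 continue  boundary S*=-
step 1: (k=1,j=0): S=65.1601, (K−S)⁺=6.5099, hold=12.3329 ⇒ V=12.3329 continue | (k=1,j=1): S=88.0145, (K−S)⁺=0.0000, hold=4.7066 ⇒ V=4.7066 continue  boundary S*=-
step 0: (k=0,j=0): S=75.7300, (K−S)⁺=0.0000, hold=8.5148 ⇒ V=8.5148 continue  boundary S*=-

price = 8.5148
boundary = - - - 48.2401 41.5071 48.2401 41.5071 48.2401
tree:
8.5148
12.3329 4.7066
17.3119 7.3882 2.0096
23.4299 11.2741 3.4898 0.5106
30.1629 16.6115 5.9394 1.0119 0.0000
35.9562 23.4299 9.8354 2.0052 0.0000 0.0000
40.9409 30.1629 15.6569 3.9737 0.0000 0.0000 0.0000
45.2299 35.9562 23.4299 7.8745 0.0000 0.0000 0.0000 0.0000
48.9203 40.9409 30.1629 15.6046 0.0000 0.0000 0.0000 0.0000 0.0000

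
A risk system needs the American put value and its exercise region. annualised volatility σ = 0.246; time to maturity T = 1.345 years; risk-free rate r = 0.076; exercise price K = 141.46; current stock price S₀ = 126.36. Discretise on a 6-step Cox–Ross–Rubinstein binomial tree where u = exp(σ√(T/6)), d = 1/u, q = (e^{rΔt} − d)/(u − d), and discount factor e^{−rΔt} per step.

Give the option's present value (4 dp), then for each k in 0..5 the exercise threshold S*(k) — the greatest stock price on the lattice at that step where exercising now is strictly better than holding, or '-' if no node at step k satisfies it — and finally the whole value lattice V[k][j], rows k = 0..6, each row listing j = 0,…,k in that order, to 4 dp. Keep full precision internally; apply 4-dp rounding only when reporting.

Δt=0.22417, u=1.12353, d=0.89006, q=0.54451, disc=e^(-rΔt)=0.98311
k=6 terminal: V=max(K-S,0) → 78.6381 62.1592 41.3578 15.1000 0.0000 0.0000 0.0000
k=5: j=0 S=70.5821 intr=70.8779 cont=68.4883 V=70.8779[EX]; j=1 S=89.0965 intr=52.3635 cont=49.9739 V=52.3635[EX]; j=2 S=112.4674 intr=28.9926 cont=26.6030 V=28.9926[EX]; j=3 S=141.9687 intr=0.0000 cont=6.7617 V=6.7617[hold]; j=4 S=179.2086 intr=0.0000 cont=0.0000 V=0.0000[hold]; j=5 S=226.2168 intr=0.0000 cont=0.0000 V=0.0000[hold]  S*(5)=112.4674
k=4: j=0 S=79.3008 intr=62.1592 cont=59.7696 V=62.1592[EX]; j=1 S=100.1022 intr=41.3578 cont=38.9682 V=41.3578[EX]; j=2 S=126.3600 intr=15.1000 cont=16.6024 V=16.6024[hold]; j=3 S=159.5055 intr=0.0000 cont=3.0278 V=3.0278[hold]; j=4 S=201.3454 intr=0.0000 cont=0.0000 V=0.0000[hold]  S*(4)=100.1022
k=3: j=0 S=89.0965 intr=52.3635 cont=49.9739 V=52.3635[EX]; j=1 S=112.4674 intr=28.9926 cont=27.4073 V=28.9926[EX]; j=2 S=141.9687 intr=0.0000 cont=9.0553 V=9.0553[hold]; j=3 S=179.2086 intr=0.0000 cont=1.3559 V=1.3559[hold]  S*(3)=112.4674
k=2: j=0 S=100.1022 intr=41.3578 cont=38.9682 V=41.3578[EX]; j=1 S=126.3600 intr=15.1000 cont=17.8301 V=17.8301[hold]; j=2 S=159.5055 intr=0.0000 cont=4.7807 V=4.7807[hold]  S*(2)=100.1022
k=1: j=0 S=112.4674 intr=28.9926 cont=28.0645 V=28.9926[EX]; j=1 S=141.9687 intr=0.0000 cont=10.5434 V=10.5434[hold]  S*(1)=112.4674
k=0: j=0 S=126.3600 intr=15.1000 cont=18.6268 V=18.6268[hold]  S*(0)=-

price = 18.6268
boundary = - 112.4674 100.1022 112.4674 100.1022 112.4674
tree:
18.6268
28.9926 10.5434
41.3578 17.8301 4.7807
52.3635 28.9926 9.0553 1.3559
62.1592 41.3578 16.6024 3.0278 0.0000
70.8779 52.3635 28.9926 6.7617 0.0000 0.0000
78.6381 62.1592 41.3578 15.1000 0.0000 0.0000 0.0000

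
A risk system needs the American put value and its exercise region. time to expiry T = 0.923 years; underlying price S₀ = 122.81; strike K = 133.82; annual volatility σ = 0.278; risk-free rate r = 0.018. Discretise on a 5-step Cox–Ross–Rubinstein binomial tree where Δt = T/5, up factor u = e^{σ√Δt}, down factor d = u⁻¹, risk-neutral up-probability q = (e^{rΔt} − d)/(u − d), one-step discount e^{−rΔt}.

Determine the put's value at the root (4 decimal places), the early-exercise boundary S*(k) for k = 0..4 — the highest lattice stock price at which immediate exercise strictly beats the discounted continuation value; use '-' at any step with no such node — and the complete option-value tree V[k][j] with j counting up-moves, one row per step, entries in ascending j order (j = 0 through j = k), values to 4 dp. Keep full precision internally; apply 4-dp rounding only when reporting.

Δt=0.18460, u=1.12687, d=0.88741, q=0.48407, disc=e^(-rΔt)=0.99668
k=5 terminal: V=max(K-S,0) → 66.2325 47.9951 24.8366 0.0000 0.0000 0.0000
k=4: j=0 S=76.1623 intr=57.6577 cont=57.2138 V=57.6577[EX]; j=1 S=96.7134 intr=37.1066 cont=36.6626 V=37.1066[EX]; j=2 S=122.8100 intr=11.0100 cont=12.7713 V=12.7713[hold]; j=3 S=155.9483 intr=0.0000 cont=0.0000 V=0.0000[hold]; j=4 S=198.0284 intr=0.0000 cont=0.0000 V=0.0000[hold]  S*(4)=96.7134
k=3: j=0 S=85.8249 intr=47.9951 cont=47.5512 V=47.9951[EX]; j=1 S=108.9834 intr=24.8366 cont=25.2425 V=25.2425[hold]; j=2 S=138.3908 intr=0.0000 cont=6.5672 V=6.5672[hold]; j=3 S=175.7333 intr=0.0000 cont=0.0000 V=0.0000[hold]  S*(3)=85.8249
k=2: j=0 S=96.7134 intr=37.1066 cont=36.8585 V=37.1066[EX]; j=1 S=122.8100 intr=11.0100 cont=16.1485 V=16.1485[hold]; j=2 S=155.9483 intr=0.0000 cont=3.3769 V=3.3769[hold]  S*(2)=96.7134
k=1: j=0 S=108.9834 intr=24.8366 cont=26.8719 V=26.8719[hold]; j=1 S=138.3908 intr=0.0000 cont=9.9331 V=9.9331[hold]  S*(1)=-
k=0: j=0 S=122.8100 intr=11.0100 cont=18.6103 V=18.6103[hold]  S*(0)=-

price = 18.6103
boundary = - - 96.7134 85.8249 96.7134
tree:
18.6103
26.8719 9.9331
37.1066 16.1485 3.3769
47.9951 25.2425 6.5672 0.0000
57.6577 37.1066 12.7713 0.0000 0.0000
66.2325 47.9951 24.8366 0.0000 0.0000 0.0000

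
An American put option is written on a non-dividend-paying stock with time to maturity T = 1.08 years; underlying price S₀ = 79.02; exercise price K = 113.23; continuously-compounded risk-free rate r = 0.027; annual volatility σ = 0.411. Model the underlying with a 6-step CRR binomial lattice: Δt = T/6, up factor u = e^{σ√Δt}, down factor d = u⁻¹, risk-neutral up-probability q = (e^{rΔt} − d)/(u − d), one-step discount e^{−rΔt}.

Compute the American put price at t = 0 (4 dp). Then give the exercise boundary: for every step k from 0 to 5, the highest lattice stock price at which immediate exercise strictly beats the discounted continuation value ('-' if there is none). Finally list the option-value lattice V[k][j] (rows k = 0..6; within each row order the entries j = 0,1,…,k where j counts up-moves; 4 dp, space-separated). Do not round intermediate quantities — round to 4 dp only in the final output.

Δt=0.18000, u=1.19050, d=0.83998, q=0.47042, disc=e^(-rΔt)=0.99515
k=6 terminal: V=max(K-S,0) → 85.4736 73.8912 57.4756 34.2100 1.2359 0.0000 0.0000
k=5: j=0 S=33.0439 intr=80.1861 cont=79.6371 V=80.1861[EX]; j=1 S=46.8328 intr=66.3972 cont=65.8483 V=66.3972[EX]; j=2 S=66.3755 intr=46.8545 cont=46.3055 V=46.8545[EX]; j=3 S=94.0732 intr=19.1568 cont=18.6078 V=19.1568[EX]; j=4 S=133.3288 intr=0.0000 cont=0.6513 V=0.6513[hold]; j=5 S=188.9653 intr=0.0000 cont=0.0000 V=0.0000[hold]  S*(5)=94.0732
k=4: j=0 S=39.3388 intr=73.8912 cont=73.3423 V=73.8912[EX]; j=1 S=55.7544 intr=57.4756 cont=56.9267 V=57.4756[EX]; j=2 S=79.0200 intr=34.2100 cont=33.6610 V=34.2100[EX]; j=3 S=111.9941 intr=1.2359 cont=10.4009 V=10.4009[hold]; j=4 S=158.7279 intr=0.0000 cont=0.3433 V=0.3433[hold]  S*(4)=79.0200
k=3: j=0 S=46.8328 intr=66.3972 cont=65.8483 V=66.3972[EX]; j=1 S=66.3755 intr=46.8545 cont=46.3055 V=46.8545[EX]; j=2 S=94.0732 intr=19.1568 cont=22.8982 V=22.8982[hold]; j=3 S=133.3288 intr=0.0000 cont=5.6421 V=5.6421[hold]  S*(3)=66.3755
k=2: j=0 S=55.7544 intr=57.4756 cont=56.9267 V=57.4756[EX]; j=1 S=79.0200 intr=34.2100 cont=35.4126 V=35.4126[hold]; j=2 S=111.9941 intr=1.2359 cont=14.7090 V=14.7090[hold]  S*(2)=55.7544
k=1: j=0 S=66.3755 intr=46.8545 cont=46.8685 V=46.8685[hold]; j=1 S=94.0732 intr=19.1568 cont=25.5488 V=25.5488[hold]  S*(1)=-
k=0: j=0 S=79.0200 intr=34.2100 cont=36.6608 V=36.6608[hold]  S*(0)=-

price = 36.6608
boundary = - - 55.7544 66.3755 79.0200 94.0732
tree:
36.6608
46.8685 25.5488
57.4756 35.4126 14.7090
66.3972 46.8545 22.8982 5.6421
73.8912 57.4756 34.2100 10.4009 0.3433
80.1861 66.3972 46.8545 19.1568 0.6513 0.0000
85.4736 73.8912 57.4756 34.2100 1.2359 0.0000 0.0000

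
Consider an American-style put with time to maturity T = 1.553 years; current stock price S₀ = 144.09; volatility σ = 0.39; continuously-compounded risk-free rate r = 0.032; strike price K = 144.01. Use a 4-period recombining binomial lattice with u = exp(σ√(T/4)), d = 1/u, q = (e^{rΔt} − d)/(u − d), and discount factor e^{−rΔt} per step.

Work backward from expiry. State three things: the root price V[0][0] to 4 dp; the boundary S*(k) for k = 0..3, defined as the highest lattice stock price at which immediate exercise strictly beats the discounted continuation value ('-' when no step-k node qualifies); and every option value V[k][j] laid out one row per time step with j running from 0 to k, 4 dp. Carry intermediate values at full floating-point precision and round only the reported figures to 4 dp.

Δt=0.38825, u=1.27508, d=0.78427, q=0.46502, disc=e^(-rΔt)=0.98765
k=4 terminal: V=max(K-S,0) → 89.4988 55.3843 0.0000 0.0000 0.0000
k=3: j=0 S=69.5061 intr=74.5039 cont=72.7258 V=74.5039[EX]; j=1 S=113.0048 intr=31.0052 cont=29.2638 V=31.0052[EX]; j=2 S=183.7261 intr=0.0000 cont=0.0000 V=0.0000[hold]; j=3 S=298.7066 intr=0.0000 cont=0.0000 V=0.0000[hold]  S*(3)=113.0048
k=2: j=0 S=88.6257 intr=55.3843 cont=53.6061 V=55.3843[EX]; j=1 S=144.0900 intr=0.0000 cont=16.3825 V=16.3825[hold]; j=2 S=234.2652 intr=0.0000 cont=0.0000 V=0.0000[hold]  S*(2)=88.6257
k=1: j=0 S=113.0048 intr=31.0052 cont=36.7879 V=36.7879[hold]; j=1 S=183.7261 intr=0.0000 cont=8.6561 V=8.6561[hold]  S*(1)=-
k=0: j=0 S=144.0900 intr=0.0000 cont=23.4135 V=23.4135[hold]  S*(0)=-

price = 23.4135
boundary = - - 88.6257 113.0048
tree:
23.4135
36.7879 8.6561
55.3843 16.3825 0.0000
74.5039 31.0052 0.0000 0.0000
89.4988 55.3843 0.0000 0.0000 0.0000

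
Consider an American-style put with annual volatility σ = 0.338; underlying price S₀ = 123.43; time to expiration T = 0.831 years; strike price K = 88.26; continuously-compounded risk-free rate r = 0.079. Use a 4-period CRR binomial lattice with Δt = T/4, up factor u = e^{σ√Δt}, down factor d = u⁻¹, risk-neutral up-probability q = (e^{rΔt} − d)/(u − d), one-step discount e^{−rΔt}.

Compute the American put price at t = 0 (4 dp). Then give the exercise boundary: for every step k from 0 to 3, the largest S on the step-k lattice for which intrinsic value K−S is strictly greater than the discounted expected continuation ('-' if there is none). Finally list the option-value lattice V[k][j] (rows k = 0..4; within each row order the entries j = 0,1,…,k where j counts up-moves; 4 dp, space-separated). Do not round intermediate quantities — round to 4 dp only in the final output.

price = 1.1410
boundary = - - - 77.7499
tree:
1.1410
2.3919 0.0000
5.0139 0.0000 0.0000
10.5101 0.0000 0.0000 0.0000
21.6111 0.0000 0.0000 0.0000 0.0000

params: Δt=0.20775 u=1.16656 d=0.85722 q=0.51505 e^(-rΔt)=0.98372
t_4 payoffs: 21.6111 0.0000 0.0000 0.0000 0.0000
t_3: node(3,0) S=77.7499 payoff=10.5101 vs cont=10.3096 → 10.5101 [stop]  node(3,1) S=105.8068 payoff=0.0000 vs cont=0.0000 → 0.0000 [wait]  node(3,2) S=143.9885 payoff=0.0000 vs cont=0.0000 → 0.0000 [wait]  node(3,3) S=195.9484 payoff=0.0000 vs cont=0.0000 → 0.0000 [wait]  ⇒ S*(3)=77.7499
t_2: node(2,0) S=90.6999 payoff=0.0000 vs cont=5.0139 → 5.0139 [wait]  node(2,1) S=123.4300 payoff=0.0000 vs cont=0.0000 → 0.0000 [wait]  node(2,2) S=167.9712 payoff=0.0000 vs cont=0.0000 → 0.0000 [wait]  ⇒ S*(2)=-
t_1: node(1,0) S=105.8068 payoff=0.0000 vs cont=2.3919 → 2.3919 [wait]  node(1,1) S=143.9885 payoff=0.0000 vs cont=0.0000 → 0.0000 [wait]  ⇒ S*(1)=-
t_0: node(0,0) S=123.4300 payoff=0.0000 vs cont=1.1410 → 1.1410 [wait]  ⇒ S*(0)=-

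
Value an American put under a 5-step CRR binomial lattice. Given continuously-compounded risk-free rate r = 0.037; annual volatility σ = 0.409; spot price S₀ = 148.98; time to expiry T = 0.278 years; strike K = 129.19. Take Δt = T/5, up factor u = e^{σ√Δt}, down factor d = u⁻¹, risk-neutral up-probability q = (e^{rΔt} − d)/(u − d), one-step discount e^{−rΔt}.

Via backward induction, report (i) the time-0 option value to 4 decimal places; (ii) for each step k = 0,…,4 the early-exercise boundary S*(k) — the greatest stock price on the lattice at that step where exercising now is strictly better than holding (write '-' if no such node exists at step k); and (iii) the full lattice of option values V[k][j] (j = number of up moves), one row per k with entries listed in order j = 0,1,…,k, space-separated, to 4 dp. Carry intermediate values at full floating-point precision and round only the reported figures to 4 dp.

price = 4.2836
boundary = - - - - 101.2962
tree:
4.2836
7.2082 1.2157
11.8198 2.3726 0.0000
18.6804 4.6305 0.0000 0.0000
27.8938 9.0374 0.0000 0.0000 0.0000
37.2066 17.6381 0.0000 0.0000 0.0000 0.0000

Δt=0.05560, u=1.10124, d=0.90806, q=0.48657, disc=e^(-rΔt)=0.99794
k=5 terminal: V=max(K-S,0) → 37.2066 17.6381 0.0000 0.0000 0.0000 0.0000
k=4: j=0 S=101.2962 intr=27.8938 cont=27.6283 V=27.8938[EX]; j=1 S=122.8459 intr=6.3441 cont=9.0374 V=9.0374[hold]; j=2 S=148.9800 intr=0.0000 cont=0.0000 V=0.0000[hold]; j=3 S=180.6739 intr=0.0000 cont=0.0000 V=0.0000[hold]; j=4 S=219.1103 intr=0.0000 cont=0.0000 V=0.0000[hold]  S*(4)=101.2962
k=3: j=0 S=111.5519 intr=17.6381 cont=18.6804 V=18.6804[hold]; j=1 S=135.2833 intr=0.0000 cont=4.6305 V=4.6305[hold]; j=2 S=164.0634 intr=0.0000 cont=0.0000 V=0.0000[hold]; j=3 S=198.9661 intr=0.0000 cont=0.0000 V=0.0000[hold]  S*(3)=-
k=2: j=0 S=122.8459 intr=6.3441 cont=11.8198 V=11.8198[hold]; j=1 S=148.9800 intr=0.0000 cont=2.3726 V=2.3726[hold]; j=2 S=180.6739 intr=0.0000 cont=0.0000 V=0.0000[hold]  S*(2)=-
k=1: j=0 S=135.2833 intr=0.0000 cont=7.2082 V=7.2082[hold]; j=1 S=164.0634 intr=0.0000 cont=1.2157 V=1.2157[hold]  S*(1)=-
k=0: j=0 S=148.9800 intr=0.0000 cont=4.2836 V=4.2836[hold]  S*(0)=-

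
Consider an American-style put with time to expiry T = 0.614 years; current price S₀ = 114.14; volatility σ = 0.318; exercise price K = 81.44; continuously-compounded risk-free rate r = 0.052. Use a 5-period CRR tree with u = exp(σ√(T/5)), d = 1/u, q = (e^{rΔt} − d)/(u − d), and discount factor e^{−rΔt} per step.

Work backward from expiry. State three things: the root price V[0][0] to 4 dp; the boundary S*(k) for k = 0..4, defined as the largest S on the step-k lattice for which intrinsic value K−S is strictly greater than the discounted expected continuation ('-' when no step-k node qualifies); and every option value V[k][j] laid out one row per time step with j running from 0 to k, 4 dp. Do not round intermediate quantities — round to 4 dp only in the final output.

price = 0.5053
boundary = - - - - 73.0892
tree:
0.5053
1.0188 0.0000
2.0542 0.0000 0.0000
4.1417 0.0000 0.0000 0.0000
8.3508 0.0000 0.0000 0.0000 0.0000
16.0581 0.0000 0.0000 0.0000 0.0000 0.0000

Δt=0.12280  u=1.11788  d=0.89455  q=0.50085  discount=0.99363
step 5 (expiry): payoffs max(K−S,0) = 16.0581 0.0000 0.0000 0.0000 0.0000 0.0000
step 4: (k=4,j=0): S=73.0892, (K−S)⁺=8.3508, hold=7.9643 ⇒ V=8.3508 exercise | (k=4,j=1): S=91.3368, (K−S)⁺=0.0000, hold=0.0000 ⇒ V=0.0000 continue | (k=4,j=2): S=114.1400, (K−S)⁺=0.0000, hold=0.0000 ⇒ V=0.0000 continue | (k=4,j=3): S=142.6363, (K−S)⁺=0.0000, hold=0.0000 ⇒ V=0.0000 continue | (k=4,j=4): S=178.2471, (K−S)⁺=0.0000, hold=0.0000 ⇒ V=0.0000 continue  boundary S*=73.0892
step 3: (k=3,j=0): S=81.7052, (K−S)⁺=0.0000, hold=4.1417 ⇒ V=4.1417 continue | (k=3,j=1): S=102.1038, (K−S)⁺=0.0000, hold=0.0000 ⇒ V=0.0000 continue | (k=3,j=2): S=127.5951, (K−S)⁺=0.0000, hold=0.0000 ⇒ V=0.0000 continue | (k=3,j=3): S=159.4506, (K−S)⁺=0.0000, hold=0.0000 ⇒ V=0.0000 continue  boundary S*=-
step 2: (k=2,j=0): S=91.3368, (K−S)⁺=0.0000, hold=2.0542 ⇒ V=2.0542 continue | (k=2,j=1): S=114.1400, (K−S)⁺=0.0000, hold=0.0000 ⇒ V=0.0000 continue | (k=2,j=2): S=142.6363, (K−S)⁺=0.0000, hold=0.0000 ⇒ V=0.0000 continue  boundary S*=-
step 1: (k=1,j=0): S=102.1038, (K−S)⁺=0.0000, hold=1.0188 ⇒ V=1.0188 continue | (k=1,j=1): S=127.5951, (K−S)⁺=0.0000, hold=0.0000 ⇒ V=0.0000 continue  boundary S*=-
step 0: (k=0,j=0): S=114.1400, (K−S)⁺=0.0000, hold=0.5053 ⇒ V=0.5053 continue  boundary S*=-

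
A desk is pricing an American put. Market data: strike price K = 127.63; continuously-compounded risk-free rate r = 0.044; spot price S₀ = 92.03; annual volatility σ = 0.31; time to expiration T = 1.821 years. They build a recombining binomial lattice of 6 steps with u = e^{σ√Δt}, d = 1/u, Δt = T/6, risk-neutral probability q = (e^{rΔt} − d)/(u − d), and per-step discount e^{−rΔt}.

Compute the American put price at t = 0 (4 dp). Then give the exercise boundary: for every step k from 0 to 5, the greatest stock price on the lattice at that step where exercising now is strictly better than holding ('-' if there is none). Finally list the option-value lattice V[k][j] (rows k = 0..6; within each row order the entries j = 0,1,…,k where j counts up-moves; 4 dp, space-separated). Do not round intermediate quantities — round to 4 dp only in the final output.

price = 36.7383
boundary = - 77.5818 65.4019 77.5818 92.0300 109.1689
tree:
36.7383
50.0482 24.2394
62.2281 35.7280 13.2487
72.4958 50.0482 22.1776 4.5554
81.1516 62.2281 35.6000 9.1705 0.0000
88.4484 72.4958 50.0482 18.4611 0.0000 0.0000
94.5997 81.1516 62.2281 35.6000 0.0000 0.0000 0.0000

params: Δt=0.30350 u=1.18623 d=0.84301 q=0.49658 e^(-rΔt)=0.98673
t_6 payoffs: 94.5997 81.1516 62.2281 35.6000 0.0000 0.0000 0.0000
t_5: node(5,0) S=39.1816 payoff=88.4484 vs cont=86.7554 → 88.4484 [stop]  node(5,1) S=55.1342 payoff=72.4958 vs cont=70.8028 → 72.4958 [stop]  node(5,2) S=77.5818 payoff=50.0482 vs cont=48.3551 → 50.0482 [stop]  node(5,3) S=109.1689 payoff=18.4611 vs cont=17.6841 → 18.4611 [stop]  node(5,4) S=153.6165 payoff=0.0000 vs cont=0.0000 → 0.0000 [wait]  node(5,5) S=216.1608 payoff=0.0000 vs cont=0.0000 → 0.0000 [wait]  ⇒ S*(5)=109.1689
t_4: node(4,0) S=46.4784 payoff=81.1516 vs cont=79.4585 → 81.1516 [stop]  node(4,1) S=65.4019 payoff=62.2281 vs cont=60.5351 → 62.2281 [stop]  node(4,2) S=92.0300 payoff=35.6000 vs cont=33.9070 → 35.6000 [stop]  node(4,3) S=129.4996 payoff=0.0000 vs cont=9.1705 → 9.1705 [wait]  node(4,4) S=182.2248 payoff=0.0000 vs cont=0.0000 → 0.0000 [wait]  ⇒ S*(4)=92.0300
t_3: node(3,0) S=55.1342 payoff=72.4958 vs cont=70.8028 → 72.4958 [stop]  node(3,1) S=77.5818 payoff=50.0482 vs cont=48.3551 → 50.0482 [stop]  node(3,2) S=109.1689 payoff=18.4611 vs cont=22.1776 → 22.1776 [wait]  node(3,3) S=153.6165 payoff=0.0000 vs cont=4.5554 → 4.5554 [wait]  ⇒ S*(3)=77.5818
t_2: node(2,0) S=65.4019 payoff=62.2281 vs cont=60.5351 → 62.2281 [stop]  node(2,1) S=92.0300 payoff=35.6000 vs cont=35.7280 → 35.7280 [wait]  node(2,2) S=129.4996 payoff=0.0000 vs cont=13.2487 → 13.2487 [wait]  ⇒ S*(2)=65.4019
t_1: node(1,0) S=77.5818 payoff=50.0482 vs cont=48.4179 → 50.0482 [stop]  node(1,1) S=109.1689 payoff=18.4611 vs cont=24.2394 → 24.2394 [wait]  ⇒ S*(1)=77.5818
t_0: node(0,0) S=92.0300 payoff=35.6000 vs cont=36.7383 → 36.7383 [wait]  ⇒ S*(0)=-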